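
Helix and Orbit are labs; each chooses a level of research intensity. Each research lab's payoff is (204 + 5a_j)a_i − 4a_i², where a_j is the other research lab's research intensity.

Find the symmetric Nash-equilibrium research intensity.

68

Helix's payoff is (204 + 5a_O)a_H − 4a_H².
∂π/∂a_H = 204 + 5a_O − 8a_H = 0, so a_H = 25.5 + 0.625a_O.
Setting a_H = a_O in the reaction function: a_H = 25.5 + 0.625a_H, so a_H = 25.5 / 0.375 = 68.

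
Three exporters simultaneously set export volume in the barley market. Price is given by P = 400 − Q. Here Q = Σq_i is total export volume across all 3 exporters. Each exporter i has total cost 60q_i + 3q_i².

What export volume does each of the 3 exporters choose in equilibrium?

34

A representative exporter's profit is π_i = q_i(400 − Q) − 60q_i − 3q_i², with Q = q_i + Σ_{j≠i} q_j.
First-order condition: 340 − 8q_i − Σ_{j≠i} q_j = 0.
With identical exporters, set every q_j = q: then 340 − 8q − 2q = 0, i.e. q = 340/10 = 34.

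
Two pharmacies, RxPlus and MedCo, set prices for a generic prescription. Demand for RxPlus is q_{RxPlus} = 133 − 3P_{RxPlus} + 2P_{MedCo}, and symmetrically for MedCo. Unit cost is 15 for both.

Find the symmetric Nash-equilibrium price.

44.5

RxPlus's profit: π = (P_{RxPlus} − 15)(133 − 3P_{RxPlus} + 2P_{MedCo}).
∂π/∂P_{RxPlus} = 178 − 6P_{RxPlus} + 2P_{MedCo} = 0 ⇒ P_{RxPlus} = 89/3 + (1/3)P_{MedCo}.
By symmetry P_{MedCo} = P_{RxPlus}; substituting into the reaction function, (2/3)P_{RxPlus} = 89/3 and P_{RxPlus} = 44.5.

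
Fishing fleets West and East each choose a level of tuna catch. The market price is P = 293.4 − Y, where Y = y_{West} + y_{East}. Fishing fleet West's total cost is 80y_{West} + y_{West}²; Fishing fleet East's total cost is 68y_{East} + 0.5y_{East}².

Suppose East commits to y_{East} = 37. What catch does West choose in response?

44.1

Fishing fleet West's profit: π = y_{West}(293.4 − (y_{West} + y_{East})) − 80y_{West} − y_{West}².
∂π/∂y_{West} = 213.4 − 4y_{West} − y_{East} = 0, so y_{West} = 53.35 − 0.25y_{East}.
At y_{East} = 37: y_{West} = 53.35 − 0.25·37 = 44.1.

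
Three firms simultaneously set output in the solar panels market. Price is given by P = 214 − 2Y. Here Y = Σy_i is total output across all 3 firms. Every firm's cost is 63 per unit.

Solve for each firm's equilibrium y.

18.875

A representative firm's profit is π_i = y_i(214 − 2Y) − 63y_i, with Y = y_i + Σ_{j≠i} y_j.
First-order condition: 151 − 4y_i − 2Σ_{j≠i} y_j = 0.
In a symmetric equilibrium every firm chooses the same y, so Σ_{j≠i} y_j = 2y. The condition becomes 151 − 8y = 0, giving y = 151/8 = 18.875.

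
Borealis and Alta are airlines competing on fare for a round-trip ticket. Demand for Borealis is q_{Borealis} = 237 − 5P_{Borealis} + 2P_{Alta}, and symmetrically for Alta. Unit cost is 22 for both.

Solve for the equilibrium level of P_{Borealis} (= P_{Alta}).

Borealis's profit: π = (P_{Borealis} − 22)(237 − 5P_{Borealis} + 2P_{Alta}).
∂π/∂P_{Borealis} = 347 − 10P_{Borealis} + 2P_{Alta} = 0 ⇒ P_{Borealis} = 34.7 + 0.2P_{Alta}.
The game is symmetric, so in equilibrium P_{Alta} = P_{Borealis}: the reaction function gives 0.8P_{Borealis} = 34.7, hence P_{Borealis} = 43.375.

43.375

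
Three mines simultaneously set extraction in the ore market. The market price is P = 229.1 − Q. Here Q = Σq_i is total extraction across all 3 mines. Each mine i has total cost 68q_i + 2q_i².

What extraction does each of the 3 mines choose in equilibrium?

20.1375

A representative mine's profit is π_i = q_i(229.1 − Q) − 68q_i − 2q_i², with Q = q_i + Σ_{j≠i} q_j.
First-order condition: 161.1 − 6q_i − Σ_{j≠i} q_j = 0.
Imposing symmetry (q_j = q for all j) turns Σ_{j≠i} q_j into 2q, so 161.1 = 8q and q = 20.1375.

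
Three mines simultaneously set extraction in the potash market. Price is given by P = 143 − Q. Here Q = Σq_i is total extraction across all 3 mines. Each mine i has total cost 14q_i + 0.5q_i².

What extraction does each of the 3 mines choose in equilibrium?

A representative mine's profit is π_i = q_i(143 − Q) − 14q_i − 0.5q_i², with Q = q_i + Σ_{j≠i} q_j.
First-order condition: 129 − 3q_i − Σ_{j≠i} q_j = 0.
With identical mines, set every q_j = q: then 129 − 3q − 2q = 0, i.e. q = 129/5 = 25.8.

25.8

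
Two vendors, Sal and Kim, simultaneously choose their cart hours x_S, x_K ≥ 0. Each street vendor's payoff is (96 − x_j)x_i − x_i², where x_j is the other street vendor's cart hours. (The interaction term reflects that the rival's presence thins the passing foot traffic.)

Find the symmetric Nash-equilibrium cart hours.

Sal's payoff is (96 − x_K)x_S − x_S².
∂π/∂x_S = 96 − x_K − 2x_S = 0, so x_S = 48 − 0.5x_K.
By symmetry x_K = x_S; substituting into the reaction function, 1.5x_S = 48 and x_S = 32.

32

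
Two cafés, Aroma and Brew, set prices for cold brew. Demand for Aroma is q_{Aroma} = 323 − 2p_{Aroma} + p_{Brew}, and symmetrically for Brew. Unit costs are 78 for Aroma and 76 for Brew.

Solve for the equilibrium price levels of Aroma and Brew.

159.4, 158.6

Aroma's profit: π = (p_{Aroma} − 78)(323 − 2p_{Aroma} + p_{Brew}).
∂π/∂p_{Aroma} = 479 − 4p_{Aroma} + p_{Brew} = 0 ⇒ p_{Aroma} = 119.75 + 0.25p_{Brew}.
Similarly p_{Brew} = 118.75 + 0.25p_{Aroma}.
Substituting the second reaction function into the first: p_{Aroma} = 119.75 + 0.25(118.75 + 0.25p_{Aroma}), which gives 0.9375p_{Aroma} = 149.4375 ⇒ p_{Aroma} = 159.4.
Then p_{Brew} = 118.75 + 0.25·159.4 = 158.6.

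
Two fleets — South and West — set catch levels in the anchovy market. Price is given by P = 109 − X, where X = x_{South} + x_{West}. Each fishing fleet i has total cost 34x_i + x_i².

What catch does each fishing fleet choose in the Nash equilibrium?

15

Fishing fleet South's profit: π = x_{South}(109 − (x_{South} + x_{West})) − 34x_{South} − x_{South}².
∂π/∂x_{South} = 75 − 4x_{South} − x_{West} = 0, so x_{South} = 18.75 − 0.25x_{West}.
The game is symmetric, so in equilibrium x_{West} = x_{South}: the reaction function gives 1.25x_{South} = 18.75, hence x_{South} = 15.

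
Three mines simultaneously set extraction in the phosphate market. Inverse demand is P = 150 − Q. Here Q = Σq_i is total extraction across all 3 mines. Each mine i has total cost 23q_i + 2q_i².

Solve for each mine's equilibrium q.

A representative mine's profit is π_i = q_i(150 − Q) − 23q_i − 2q_i², with Q = q_i + Σ_{j≠i} q_j.
First-order condition: 127 − 6q_i − Σ_{j≠i} q_j = 0.
In a symmetric equilibrium every mine chooses the same q, so Σ_{j≠i} q_j = 2q. The condition becomes 127 − 8q = 0, giving q = 127/8 = 15.875.

15.875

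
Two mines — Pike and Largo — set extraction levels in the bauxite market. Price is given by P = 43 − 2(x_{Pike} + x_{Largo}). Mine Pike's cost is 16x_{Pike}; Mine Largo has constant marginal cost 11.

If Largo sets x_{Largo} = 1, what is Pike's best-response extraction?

Mine Pike's profit: π = x_{Pike}(43 − 2(x_{Pike} + x_{Largo})) − 16x_{Pike}.
∂π/∂x_{Pike} = 27 − 4x_{Pike} − 2x_{Largo} = 0, so x_{Pike} = 6.75 − 0.5x_{Largo}.
At x_{Largo} = 1: x_{Pike} = 6.75 − 0.5·1 = 6.25.

6.25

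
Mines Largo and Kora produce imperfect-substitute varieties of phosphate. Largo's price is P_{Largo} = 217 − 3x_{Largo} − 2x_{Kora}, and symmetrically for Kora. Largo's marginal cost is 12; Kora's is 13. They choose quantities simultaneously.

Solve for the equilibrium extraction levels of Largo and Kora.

25.6875, 25.4375

Mine Largo's profit: π = x_{Largo}(217 − 3x_{Largo} − 2x_{Kora}) − 12x_{Largo}.
∂π/∂x_{Largo} = 205 − 6x_{Largo} − 2x_{Kora} = 0 ⇒ x_{Largo} = 205/6 − (1/3)x_{Kora}.
Similarly x_{Kora} = 34 − (1/3)x_{Largo}.
Substituting the second reaction function into the first: x_{Largo} = 205/6 − (1/3)(34 − (1/3)x_{Largo}), which gives (8/9)x_{Largo} = 137/6 ⇒ x_{Largo} = 25.6875.
Then x_{Kora} = 34 − (1/3)·25.6875 = 25.4375.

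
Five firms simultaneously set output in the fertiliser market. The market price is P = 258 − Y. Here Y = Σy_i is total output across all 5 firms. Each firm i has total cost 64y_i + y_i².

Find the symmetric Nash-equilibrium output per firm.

A representative firm's profit is π_i = y_i(258 − Y) − 64y_i − y_i², with Y = y_i + Σ_{j≠i} y_j.
First-order condition: 194 − 4y_i − Σ_{j≠i} y_j = 0.
In a symmetric equilibrium every firm chooses the same y, so Σ_{j≠i} y_j = 4y. The condition becomes 194 − 8y = 0, giving y = 194/8 = 24.25.

24.25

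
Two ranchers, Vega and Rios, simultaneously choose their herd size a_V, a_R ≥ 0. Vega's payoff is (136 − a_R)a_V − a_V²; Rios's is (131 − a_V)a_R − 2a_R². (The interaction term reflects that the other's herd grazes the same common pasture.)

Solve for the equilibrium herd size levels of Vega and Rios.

Expanding Vega's payoff: 136a_V − a_Ra_V − a_V².
∂π/∂a_V = 136 − a_R − 2a_V = 0, so a_V = 68 − 0.5a_R.
Likewise for Rios: a_R = 32.75 − 0.25a_V.
Substituting the second reaction function into the first: a_V = 68 − 0.5(32.75 − 0.25a_V), which gives 0.875a_V = 51.625 ⇒ a_V = 59.
Then a_R = 32.75 − 0.25·59 = 18.

59, 18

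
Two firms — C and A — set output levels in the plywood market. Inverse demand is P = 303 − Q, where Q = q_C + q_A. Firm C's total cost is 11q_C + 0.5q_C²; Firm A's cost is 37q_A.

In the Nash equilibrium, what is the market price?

138.2

Firm C's profit: π = q_C(303 − (q_C + q_A)) − 11q_C − 0.5q_C².
∂π/∂q_C = 292 − 3q_C − q_A = 0, so q_C = 292/3 − (1/3)q_A.
For A: ∂π/∂q_A = 266 − 2q_A − q_C = 0 ⇒ q_A = 133 − 0.5q_C.
Substituting the second reaction function into the first: q_C = 292/3 − (1/3)(133 − 0.5q_C), which gives (5/6)q_C = 53 ⇒ q_C = 63.6.
Then q_A = 133 − 0.5·63.6 = 101.2.
Equilibrium price: P = 303 − 164.8 = 138.2.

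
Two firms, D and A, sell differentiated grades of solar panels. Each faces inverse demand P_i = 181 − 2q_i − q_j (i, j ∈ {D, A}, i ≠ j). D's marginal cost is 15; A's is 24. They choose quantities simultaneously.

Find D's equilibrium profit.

Firm D's profit: π = q_D(181 − 2q_D − q_A) − 15q_D.
∂π/∂q_D = 166 − 4q_D − q_A = 0 ⇒ q_D = 41.5 − 0.25q_A.
Similarly q_A = 39.25 − 0.25q_D.
Substituting the second reaction function into the first: q_D = 41.5 − 0.25(39.25 − 0.25q_D), which gives 0.9375q_D = 31.6875 ⇒ q_D = 33.8.
Then q_A = 39.25 − 0.25·33.8 = 30.8.
P_D = 181 − 2·33.8 − 30.8 = 82.6.
Profit = (82.6 − 15)·33.8 = 2284.88.

2284.88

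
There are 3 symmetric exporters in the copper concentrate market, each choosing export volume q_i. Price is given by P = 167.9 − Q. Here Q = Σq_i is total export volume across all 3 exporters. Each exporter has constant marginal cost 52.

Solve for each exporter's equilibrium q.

A representative exporter's profit is π_i = q_i(167.9 − Q) − 52q_i, with Q = q_i + Σ_{j≠i} q_j.
First-order condition: 115.9 − 2q_i − Σ_{j≠i} q_j = 0.
Imposing symmetry (q_j = q for all j) turns Σ_{j≠i} q_j into 2q, so 115.9 = 4q and q = 28.975.

28.975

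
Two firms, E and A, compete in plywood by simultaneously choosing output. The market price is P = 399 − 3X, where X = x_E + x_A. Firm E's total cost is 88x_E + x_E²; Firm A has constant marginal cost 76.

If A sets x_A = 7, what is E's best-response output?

36.25

Firm E's profit: π = x_E(399 − 3(x_E + x_A)) − 88x_E − x_E².
∂π/∂x_E = 311 − 8x_E − 3x_A = 0, so x_E = 38.875 − 0.375x_A.
At x_A = 7: x_E = 38.875 − 0.375·7 = 36.25.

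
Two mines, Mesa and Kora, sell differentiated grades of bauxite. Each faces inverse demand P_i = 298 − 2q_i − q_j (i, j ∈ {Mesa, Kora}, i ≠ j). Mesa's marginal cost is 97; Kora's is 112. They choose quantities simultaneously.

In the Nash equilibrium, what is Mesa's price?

179.4

Mine Mesa's profit: π = q_{Mesa}(298 − 2q_{Mesa} − q_{Kora}) − 97q_{Mesa}.
∂π/∂q_{Mesa} = 201 − 4q_{Mesa} − q_{Kora} = 0 ⇒ q_{Mesa} = 50.25 − 0.25q_{Kora}.
Similarly q_{Kora} = 46.5 − 0.25q_{Mesa}.
Solving the two reaction functions simultaneously: (1 − (−0.25)(−0.25))q_{Mesa} = 50.25 − 0.25·46.5, so 0.9375q_{Mesa} = 38.625 and q_{Mesa} = 41.2.
Then q_{Kora} = 46.5 − 0.25·41.2 = 36.2.
P_{Mesa} = 298 − 2·41.2 − 36.2 = 179.4.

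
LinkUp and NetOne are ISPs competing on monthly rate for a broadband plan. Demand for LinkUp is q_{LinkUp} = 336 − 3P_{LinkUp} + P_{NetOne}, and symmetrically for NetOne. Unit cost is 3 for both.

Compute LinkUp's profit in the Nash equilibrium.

13068

LinkUp's profit: π = (P_{LinkUp} − 3)(336 − 3P_{LinkUp} + P_{NetOne}).
∂π/∂P_{LinkUp} = 345 − 6P_{LinkUp} + P_{NetOne} = 0 ⇒ P_{LinkUp} = 57.5 + (1/6)P_{NetOne}.
By symmetry P_{NetOne} = P_{LinkUp}; substituting into the reaction function, (5/6)P_{LinkUp} = 57.5 and P_{LinkUp} = 69.
q_{LinkUp} = 336 − 3·69 + 69 = 198.
Profit = (69 − 3)·198 = 13068.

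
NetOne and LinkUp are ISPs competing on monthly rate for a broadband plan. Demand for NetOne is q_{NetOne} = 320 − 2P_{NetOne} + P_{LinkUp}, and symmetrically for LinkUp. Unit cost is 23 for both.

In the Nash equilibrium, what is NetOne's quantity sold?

198

NetOne's profit: π = (P_{NetOne} − 23)(320 − 2P_{NetOne} + P_{LinkUp}).
∂π/∂P_{NetOne} = 366 − 4P_{NetOne} + P_{LinkUp} = 0 ⇒ P_{NetOne} = 91.5 + 0.25P_{LinkUp}.
Setting P_{NetOne} = P_{LinkUp} in the reaction function: P_{NetOne} = 91.5 + 0.25P_{NetOne}, so P_{NetOne} = 91.5 / 0.75 = 122.
q_{NetOne} = 320 − 2·122 + 122 = 198.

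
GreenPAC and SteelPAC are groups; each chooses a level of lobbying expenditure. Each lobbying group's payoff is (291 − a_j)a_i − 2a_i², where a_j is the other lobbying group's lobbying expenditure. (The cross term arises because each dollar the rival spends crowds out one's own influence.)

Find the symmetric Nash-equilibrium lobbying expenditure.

GreenPAC's payoff is (291 − a_S)a_G − 2a_G².
∂π/∂a_G = 291 − a_S − 4a_G = 0, so a_G = 72.75 − 0.25a_S.
Setting a_G = a_S in the reaction function: a_G = 72.75 − 0.25a_G, so a_G = 72.75 / 1.25 = 58.2.

58.2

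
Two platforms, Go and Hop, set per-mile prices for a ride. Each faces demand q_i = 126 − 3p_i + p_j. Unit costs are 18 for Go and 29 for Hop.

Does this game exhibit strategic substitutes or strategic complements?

Go's profit: π = (p_{Go} − 18)(126 − 3p_{Go} + p_{Hop}).
∂π/∂p_{Go} = 180 − 6p_{Go} + p_{Hop} = 0 ⇒ p_{Go} = 30 + (1/6)p_{Hop}.
The best-response slope dp_{Go}/dp_{Hop} = 1/6 > 0: the reaction function is upward-sloping, so the choices are strategic complements.

strategic complements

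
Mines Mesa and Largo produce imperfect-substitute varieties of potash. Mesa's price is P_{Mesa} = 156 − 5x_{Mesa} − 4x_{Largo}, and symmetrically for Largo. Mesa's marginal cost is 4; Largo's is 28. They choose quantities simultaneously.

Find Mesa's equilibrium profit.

Mine Mesa's profit: π = x_{Mesa}(156 − 5x_{Mesa} − 4x_{Largo}) − 4x_{Mesa}.
∂π/∂x_{Mesa} = 152 − 10x_{Mesa} − 4x_{Largo} = 0 ⇒ x_{Mesa} = 15.2 − 0.4x_{Largo}.
Similarly x_{Largo} = 12.8 − 0.4x_{Mesa}.
Plugging x_{Largo} into Mesa's best response: x_{Mesa} = 15.2 − 0.4(12.8 − 0.4x_{Mesa}) ⇒ 0.84x_{Mesa} = 10.08, so x_{Mesa} = 12.
Then x_{Largo} = 12.8 − 0.4·12 = 8.
P_{Mesa} = 156 − 5·12 − 4·8 = 64.
Profit = (64 − 4)·12 = 720.

720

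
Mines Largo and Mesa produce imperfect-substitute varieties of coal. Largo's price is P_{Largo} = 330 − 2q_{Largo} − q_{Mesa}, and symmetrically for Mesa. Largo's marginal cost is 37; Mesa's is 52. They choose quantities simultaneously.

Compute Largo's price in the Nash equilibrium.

Mine Largo's profit: π = q_{Largo}(330 − 2q_{Largo} − q_{Mesa}) − 37q_{Largo}.
∂π/∂q_{Largo} = 293 − 4q_{Largo} − q_{Mesa} = 0 ⇒ q_{Largo} = 73.25 − 0.25q_{Mesa}.
Similarly q_{Mesa} = 69.5 − 0.25q_{Largo}.
Solving the two reaction functions simultaneously: (1 − (−0.25)(−0.25))q_{Largo} = 73.25 − 0.25·69.5, so 0.9375q_{Largo} = 55.875 and q_{Largo} = 59.6.
Then q_{Mesa} = 69.5 − 0.25·59.6 = 54.6.
P_{Largo} = 330 − 2·59.6 − 54.6 = 156.2.

156.2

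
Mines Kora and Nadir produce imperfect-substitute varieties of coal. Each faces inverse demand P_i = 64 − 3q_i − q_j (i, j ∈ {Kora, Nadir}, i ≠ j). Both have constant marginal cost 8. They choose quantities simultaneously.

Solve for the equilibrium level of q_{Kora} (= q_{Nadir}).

Mine Kora's profit: π = q_{Kora}(64 − 3q_{Kora} − q_{Nadir}) − 8q_{Kora}.
∂π/∂q_{Kora} = 56 − 6q_{Kora} − q_{Nadir} = 0 ⇒ q_{Kora} = 28/3 − (1/6)q_{Nadir}.
The game is symmetric, so in equilibrium q_{Nadir} = q_{Kora}: the reaction function gives (7/6)q_{Kora} = 28/3, hence q_{Kora} = 8.

8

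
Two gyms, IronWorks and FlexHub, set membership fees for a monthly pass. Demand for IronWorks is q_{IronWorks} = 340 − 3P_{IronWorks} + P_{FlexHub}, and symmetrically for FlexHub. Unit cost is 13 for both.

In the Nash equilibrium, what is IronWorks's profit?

11831.52

IronWorks's profit: π = (P_{IronWorks} − 13)(340 − 3P_{IronWorks} + P_{FlexHub}).
∂π/∂P_{IronWorks} = 379 − 6P_{IronWorks} + P_{FlexHub} = 0 ⇒ P_{IronWorks} = 379/6 + (1/6)P_{FlexHub}.
The game is symmetric, so in equilibrium P_{FlexHub} = P_{IronWorks}: the reaction function gives (5/6)P_{IronWorks} = 379/6, hence P_{IronWorks} = 75.8.
q_{IronWorks} = 340 − 3·75.8 + 75.8 = 188.4.
Profit = (75.8 − 13)·188.4 = 11831.52.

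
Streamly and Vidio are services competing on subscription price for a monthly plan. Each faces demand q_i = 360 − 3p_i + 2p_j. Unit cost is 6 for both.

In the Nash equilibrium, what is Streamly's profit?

23496.75

Streamly's profit: π = (p_{Streamly} − 6)(360 − 3p_{Streamly} + 2p_{Vidio}).
∂π/∂p_{Streamly} = 378 − 6p_{Streamly} + 2p_{Vidio} = 0 ⇒ p_{Streamly} = 63 + (1/3)p_{Vidio}.
By symmetry p_{Vidio} = p_{Streamly}; substituting into the reaction function, (2/3)p_{Streamly} = 63 and p_{Streamly} = 94.5.
q_{Streamly} = 360 − 3·94.5 + 2·94.5 = 265.5.
Profit = (94.5 − 6)·265.5 = 23496.75.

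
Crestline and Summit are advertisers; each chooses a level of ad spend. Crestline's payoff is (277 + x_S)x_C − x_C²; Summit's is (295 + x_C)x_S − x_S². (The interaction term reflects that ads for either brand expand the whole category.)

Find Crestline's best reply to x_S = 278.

Expanding Crestline's payoff: 277x_C + x_Sx_C − x_C².
∂π/∂x_C = 277 + x_S − 2x_C = 0, so x_C = 138.5 + 0.5x_S.
At x_S = 278: x_C = 138.5 + 0.5·278 = 277.5.

277.5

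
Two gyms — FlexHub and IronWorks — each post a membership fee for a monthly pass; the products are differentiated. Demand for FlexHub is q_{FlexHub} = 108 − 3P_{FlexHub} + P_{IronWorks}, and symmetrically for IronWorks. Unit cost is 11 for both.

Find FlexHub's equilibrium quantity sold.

51.6

FlexHub's profit: π = (P_{FlexHub} − 11)(108 − 3P_{FlexHub} + P_{IronWorks}).
∂π/∂P_{FlexHub} = 141 − 6P_{FlexHub} + P_{IronWorks} = 0 ⇒ P_{FlexHub} = 23.5 + (1/6)P_{IronWorks}.
Setting P_{FlexHub} = P_{IronWorks} in the reaction function: P_{FlexHub} = 23.5 + (1/6)P_{FlexHub}, so P_{FlexHub} = 23.5 / (5/6) = 28.2.
q_{FlexHub} = 108 − 3·28.2 + 28.2 = 51.6.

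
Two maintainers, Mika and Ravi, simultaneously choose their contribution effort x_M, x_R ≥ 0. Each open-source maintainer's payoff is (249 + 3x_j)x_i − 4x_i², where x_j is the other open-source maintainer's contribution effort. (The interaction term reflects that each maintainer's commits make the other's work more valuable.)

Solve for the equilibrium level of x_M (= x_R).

Mika's payoff is (249 + 3x_R)x_M − 4x_M².
∂π/∂x_M = 249 + 3x_R − 8x_M = 0, so x_M = 31.125 + 0.375x_R.
By symmetry x_R = x_M; substituting into the reaction function, 0.625x_M = 31.125 and x_M = 49.8.

49.8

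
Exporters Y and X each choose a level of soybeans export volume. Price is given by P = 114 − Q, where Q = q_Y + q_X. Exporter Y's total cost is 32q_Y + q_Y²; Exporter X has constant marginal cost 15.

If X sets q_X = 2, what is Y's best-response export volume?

20

Exporter Y's profit: π = q_Y(114 − (q_Y + q_X)) − 32q_Y − q_Y².
∂π/∂q_Y = 82 − 4q_Y − q_X = 0, so q_Y = 20.5 − 0.25q_X.
At q_X = 2: q_Y = 20.5 − 0.25·2 = 20.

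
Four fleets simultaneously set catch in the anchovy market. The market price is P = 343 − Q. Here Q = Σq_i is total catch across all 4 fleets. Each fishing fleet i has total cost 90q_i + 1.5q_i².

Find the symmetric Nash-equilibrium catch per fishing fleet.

31.625

A representative fishing fleet's profit is π_i = q_i(343 − Q) − 90q_i − 1.5q_i², with Q = q_i + Σ_{j≠i} q_j.
First-order condition: 253 − 5q_i − Σ_{j≠i} q_j = 0.
In a symmetric equilibrium every fishing fleet chooses the same q, so Σ_{j≠i} q_j = 3q. The condition becomes 253 − 8q = 0, giving q = 253/8 = 31.625.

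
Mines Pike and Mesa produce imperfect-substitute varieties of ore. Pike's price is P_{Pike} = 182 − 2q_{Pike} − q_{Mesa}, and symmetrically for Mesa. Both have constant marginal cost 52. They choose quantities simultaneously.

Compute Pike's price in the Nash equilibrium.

104

Mine Pike's profit: π = q_{Pike}(182 − 2q_{Pike} − q_{Mesa}) − 52q_{Pike}.
∂π/∂q_{Pike} = 130 − 4q_{Pike} − q_{Mesa} = 0 ⇒ q_{Pike} = 32.5 − 0.25q_{Mesa}.
Setting q_{Pike} = q_{Mesa} in the reaction function: q_{Pike} = 32.5 − 0.25q_{Pike}, so q_{Pike} = 32.5 / 1.25 = 26.
P_{Pike} = 182 − 2·26 − 26 = 104.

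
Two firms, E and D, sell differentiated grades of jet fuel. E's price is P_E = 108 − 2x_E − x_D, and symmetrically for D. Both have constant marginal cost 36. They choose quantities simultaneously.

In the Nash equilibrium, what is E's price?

Firm E's profit: π = x_E(108 − 2x_E − x_D) − 36x_E.
∂π/∂x_E = 72 − 4x_E − x_D = 0 ⇒ x_E = 18 − 0.25x_D.
Setting x_E = x_D in the reaction function: x_E = 18 − 0.25x_E, so x_E = 18 / 1.25 = 14.4.
P_E = 108 − 2·14.4 − 14.4 = 64.8.

64.8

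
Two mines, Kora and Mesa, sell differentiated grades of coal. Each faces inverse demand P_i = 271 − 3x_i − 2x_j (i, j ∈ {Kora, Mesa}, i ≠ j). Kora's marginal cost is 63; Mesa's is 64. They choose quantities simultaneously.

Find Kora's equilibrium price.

Mine Kora's profit: π = x_{Kora}(271 − 3x_{Kora} − 2x_{Mesa}) − 63x_{Kora}.
∂π/∂x_{Kora} = 208 − 6x_{Kora} − 2x_{Mesa} = 0 ⇒ x_{Kora} = 104/3 − (1/3)x_{Mesa}.
Similarly x_{Mesa} = 34.5 − (1/3)x_{Kora}.
Plugging x_{Mesa} into Kora's best response: x_{Kora} = 104/3 − (1/3)(34.5 − (1/3)x_{Kora}) ⇒ (8/9)x_{Kora} = 139/6, so x_{Kora} = 26.0625.
Then x_{Mesa} = 34.5 − (1/3)·26.0625 = 25.8125.
P_{Kora} = 271 − 3·26.0625 − 2·25.8125 = 141.1875.

141.1875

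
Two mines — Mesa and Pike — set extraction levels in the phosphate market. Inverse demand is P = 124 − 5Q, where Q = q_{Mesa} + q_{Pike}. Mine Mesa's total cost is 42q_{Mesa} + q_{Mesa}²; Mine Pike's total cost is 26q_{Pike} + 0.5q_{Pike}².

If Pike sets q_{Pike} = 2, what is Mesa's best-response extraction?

6

Mine Mesa's profit: π = q_{Mesa}(124 − 5(q_{Mesa} + q_{Pike})) − 42q_{Mesa} − q_{Mesa}².
∂π/∂q_{Mesa} = 82 − 12q_{Mesa} − 5q_{Pike} = 0, so q_{Mesa} = 41/6 − (5/12)q_{Pike}.
At q_{Pike} = 2: q_{Mesa} = 41/6 − (5/12)·2 = 6.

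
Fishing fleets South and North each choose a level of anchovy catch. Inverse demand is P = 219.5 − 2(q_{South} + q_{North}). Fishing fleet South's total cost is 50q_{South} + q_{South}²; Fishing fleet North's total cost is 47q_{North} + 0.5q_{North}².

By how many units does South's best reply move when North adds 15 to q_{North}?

Fishing fleet South's profit: π = q_{South}(219.5 − 2(q_{South} + q_{North})) − 50q_{South} − q_{South}².
∂π/∂q_{South} = 169.5 − 6q_{South} − 2q_{North} = 0, so q_{South} = 28.25 − (1/3)q_{North}.
The reaction-function slope is −1/3, so a 15-unit rise in q_{North} moves q_{South} by −1/3 × 15 = −5. South's best response falls — the actions are strategic substitutes.

-5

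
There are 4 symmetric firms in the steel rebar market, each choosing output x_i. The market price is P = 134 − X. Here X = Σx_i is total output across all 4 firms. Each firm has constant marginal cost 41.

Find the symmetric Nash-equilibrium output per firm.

18.6

A representative firm's profit is π_i = x_i(134 − X) − 41x_i, with X = x_i + Σ_{j≠i} x_j.
First-order condition: 93 − 2x_i − Σ_{j≠i} x_j = 0.
Imposing symmetry (x_j = x for all j) turns Σ_{j≠i} x_j into 3x, so 93 = 5x and x = 18.6.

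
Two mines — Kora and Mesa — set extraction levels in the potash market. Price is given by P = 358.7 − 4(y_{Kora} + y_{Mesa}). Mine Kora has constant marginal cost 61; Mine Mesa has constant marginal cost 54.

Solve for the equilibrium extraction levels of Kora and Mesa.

Mine Kora's profit: π = y_{Kora}(358.7 − 4(y_{Kora} + y_{Mesa})) − 61y_{Kora}.
∂π/∂y_{Kora} = 297.7 − 8y_{Kora} − 4y_{Mesa} = 0, so y_{Kora} = 37.2125 − 0.5y_{Mesa}.
By the same steps for Mesa: y_{Mesa} = 38.0875 − 0.5y_{Kora}.
Solving the two reaction functions simultaneously: (1 − (−0.5)(−0.5))y_{Kora} = 37.2125 − 0.5·38.0875, so 0.75y_{Kora} = 2907/160 and y_{Kora} = 24.225.
Then y_{Mesa} = 38.0875 − 0.5·24.225 = 25.975.

24.225, 25.975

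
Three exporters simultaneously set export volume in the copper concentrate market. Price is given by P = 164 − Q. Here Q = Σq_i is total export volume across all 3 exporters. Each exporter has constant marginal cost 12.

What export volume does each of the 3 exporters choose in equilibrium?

38

A representative exporter's profit is π_i = q_i(164 − Q) − 12q_i, with Q = q_i + Σ_{j≠i} q_j.
First-order condition: 152 − 2q_i − Σ_{j≠i} q_j = 0.
With identical exporters, set every q_j = q: then 152 − 2q − 2q = 0, i.e. q = 152/4 = 38.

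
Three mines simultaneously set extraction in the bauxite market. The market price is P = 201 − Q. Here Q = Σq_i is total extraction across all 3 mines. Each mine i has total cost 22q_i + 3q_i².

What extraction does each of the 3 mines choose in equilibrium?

A representative mine's profit is π_i = q_i(201 − Q) − 22q_i − 3q_i², with Q = q_i + Σ_{j≠i} q_j.
First-order condition: 179 − 8q_i − Σ_{j≠i} q_j = 0.
With identical mines, set every q_j = q: then 179 − 8q − 2q = 0, i.e. q = 179/10 = 17.9.

17.9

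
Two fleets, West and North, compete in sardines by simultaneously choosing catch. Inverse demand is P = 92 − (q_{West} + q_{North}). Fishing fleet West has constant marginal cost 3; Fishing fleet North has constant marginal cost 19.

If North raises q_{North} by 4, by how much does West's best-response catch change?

Fishing fleet West's profit: π = q_{West}(92 − (q_{West} + q_{North})) − 3q_{West}.
∂π/∂q_{West} = 89 − 2q_{West} − q_{North} = 0, so q_{West} = 44.5 − 0.5q_{North}.
The reaction-function slope is −0.5, so a 4-unit rise in q_{North} moves q_{West} by −0.5 × 4 = −2. West's best response falls — the actions are strategic substitutes.

-2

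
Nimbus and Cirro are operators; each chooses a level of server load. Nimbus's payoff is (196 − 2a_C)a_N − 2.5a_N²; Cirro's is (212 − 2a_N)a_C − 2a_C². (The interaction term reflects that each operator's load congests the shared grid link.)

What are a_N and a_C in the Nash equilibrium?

22.5, 41.75

Expanding Nimbus's payoff: 196a_N − 2a_Ca_N − 2.5a_N².
∂π/∂a_N = 196 − 2a_C − 5a_N = 0, so a_N = 39.2 − 0.4a_C.
Likewise for Cirro: a_C = 53 − 0.5a_N.
Plugging a_C into Nimbus's best response: a_N = 39.2 − 0.4(53 − 0.5a_N) ⇒ 0.8a_N = 18, so a_N = 22.5.
Then a_C = 53 − 0.5·22.5 = 41.75.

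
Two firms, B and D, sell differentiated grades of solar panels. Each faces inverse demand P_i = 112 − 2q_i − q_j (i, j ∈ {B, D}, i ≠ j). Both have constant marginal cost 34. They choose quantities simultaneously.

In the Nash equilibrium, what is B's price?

65.2

Firm B's profit: π = q_B(112 − 2q_B − q_D) − 34q_B.
∂π/∂q_B = 78 − 4q_B − q_D = 0 ⇒ q_B = 19.5 − 0.25q_D.
Setting q_B = q_D in the reaction function: q_B = 19.5 − 0.25q_B, so q_B = 19.5 / 1.25 = 15.6.
P_B = 112 − 2·15.6 − 15.6 = 65.2.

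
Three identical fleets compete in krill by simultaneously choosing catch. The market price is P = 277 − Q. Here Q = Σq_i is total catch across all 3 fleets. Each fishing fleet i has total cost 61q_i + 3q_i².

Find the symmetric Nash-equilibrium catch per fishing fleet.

21.6

A representative fishing fleet's profit is π_i = q_i(277 − Q) − 61q_i − 3q_i², with Q = q_i + Σ_{j≠i} q_j.
First-order condition: 216 − 8q_i − Σ_{j≠i} q_j = 0.
With identical fishing fleets, set every q_j = q: then 216 − 8q − 2q = 0, i.e. q = 216/10 = 21.6.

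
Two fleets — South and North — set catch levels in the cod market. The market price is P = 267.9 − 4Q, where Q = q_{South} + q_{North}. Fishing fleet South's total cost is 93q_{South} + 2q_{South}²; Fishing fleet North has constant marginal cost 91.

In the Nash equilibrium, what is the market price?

Fishing fleet South's profit: π = q_{South}(267.9 − 4(q_{South} + q_{North})) − 93q_{South} − 2q_{South}².
∂π/∂q_{South} = 174.9 − 12q_{South} − 4q_{North} = 0, so q_{South} = 14.575 − (1/3)q_{North}.
For North: ∂π/∂q_{North} = 176.9 − 8q_{North} − 4q_{South} = 0 ⇒ q_{North} = 22.1125 − 0.5q_{South}.
Solving the two reaction functions simultaneously: (1 − (−1/3)(−0.5))q_{South} = 14.575 − (1/3)·22.1125, so (5/6)q_{South} = 1729/240 and q_{South} = 8.645.
Then q_{North} = 22.1125 − 0.5·8.645 = 17.79.
Equilibrium price: P = 267.9 − 4·26.435 = 162.16.

162.16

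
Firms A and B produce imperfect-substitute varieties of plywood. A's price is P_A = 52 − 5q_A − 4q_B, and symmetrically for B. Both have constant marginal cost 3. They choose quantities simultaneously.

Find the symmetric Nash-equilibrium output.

Firm A's profit: π = q_A(52 − 5q_A − 4q_B) − 3q_A.
∂π/∂q_A = 49 − 10q_A − 4q_B = 0 ⇒ q_A = 4.9 − 0.4q_B.
By symmetry q_B = q_A; substituting into the reaction function, 1.4q_A = 4.9 and q_A = 3.5.

3.5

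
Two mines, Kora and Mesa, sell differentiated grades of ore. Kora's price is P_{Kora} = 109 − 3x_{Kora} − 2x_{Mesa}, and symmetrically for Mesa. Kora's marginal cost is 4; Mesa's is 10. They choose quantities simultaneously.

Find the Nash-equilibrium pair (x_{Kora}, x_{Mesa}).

Mine Kora's profit: π = x_{Kora}(109 − 3x_{Kora} − 2x_{Mesa}) − 4x_{Kora}.
∂π/∂x_{Kora} = 105 − 6x_{Kora} − 2x_{Mesa} = 0 ⇒ x_{Kora} = 17.5 − (1/3)x_{Mesa}.
Similarly x_{Mesa} = 16.5 − (1/3)x_{Kora}.
Plugging x_{Mesa} into Kora's best response: x_{Kora} = 17.5 − (1/3)(16.5 − (1/3)x_{Kora}) ⇒ (8/9)x_{Kora} = 12, so x_{Kora} = 13.5.
Then x_{Mesa} = 16.5 − (1/3)·13.5 = 12.

13.5, 12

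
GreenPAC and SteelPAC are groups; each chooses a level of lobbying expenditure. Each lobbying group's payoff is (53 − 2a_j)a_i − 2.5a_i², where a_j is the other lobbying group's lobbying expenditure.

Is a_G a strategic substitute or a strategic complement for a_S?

strategic substitutes

GreenPAC's payoff is (53 − 2a_S)a_G − 2.5a_G².
∂π/∂a_G = 53 − 2a_S − 5a_G = 0, so a_G = 10.6 − 0.4a_S.
The best-response slope da_G/da_S = −0.4 < 0: the reaction function is downward-sloping, so the choices are strategic substitutes.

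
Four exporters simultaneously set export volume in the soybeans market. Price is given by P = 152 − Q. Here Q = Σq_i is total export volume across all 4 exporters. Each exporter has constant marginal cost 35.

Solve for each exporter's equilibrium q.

23.4

A representative exporter's profit is π_i = q_i(152 − Q) − 35q_i, with Q = q_i + Σ_{j≠i} q_j.
First-order condition: 117 − 2q_i − Σ_{j≠i} q_j = 0.
With identical exporters, set every q_j = q: then 117 − 2q − 3q = 0, i.e. q = 117/5 = 23.4.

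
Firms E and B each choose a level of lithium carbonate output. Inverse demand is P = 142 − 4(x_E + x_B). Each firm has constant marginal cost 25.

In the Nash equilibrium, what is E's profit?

Firm E's profit: π = x_E(142 − 4(x_E + x_B)) − 25x_E.
∂π/∂x_E = 117 − 8x_E − 4x_B = 0, so x_E = 14.625 − 0.5x_B.
By symmetry x_B = x_E; substituting into the reaction function, 1.5x_E = 14.625 and x_E = 9.75.
Price P = 142 − 4·19.5 = 64.
E's profit: (64 − 25)·9.75 = 380.25.

380.25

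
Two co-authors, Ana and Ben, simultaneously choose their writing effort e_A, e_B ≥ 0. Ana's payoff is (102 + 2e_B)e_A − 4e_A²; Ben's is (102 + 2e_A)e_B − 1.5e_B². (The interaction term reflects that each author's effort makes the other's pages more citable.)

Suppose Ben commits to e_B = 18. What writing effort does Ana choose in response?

Expanding Ana's payoff: 102e_A + 2e_Be_A − 4e_A².
∂π/∂e_A = 102 + 2e_B − 8e_A = 0, so e_A = 12.75 + 0.25e_B.
At e_B = 18: e_A = 12.75 + 0.25·18 = 17.25.

17.25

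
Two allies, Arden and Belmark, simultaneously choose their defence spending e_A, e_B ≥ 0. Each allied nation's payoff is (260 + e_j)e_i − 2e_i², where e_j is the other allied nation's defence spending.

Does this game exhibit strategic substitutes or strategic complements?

strategic complements

Arden's payoff is (260 + e_B)e_A − 2e_A².
∂π/∂e_A = 260 + e_B − 4e_A = 0, so e_A = 65 + 0.25e_B.
The best-response slope de_A/de_B = 0.25 > 0: the reaction function is upward-sloping, so the choices are strategic complements.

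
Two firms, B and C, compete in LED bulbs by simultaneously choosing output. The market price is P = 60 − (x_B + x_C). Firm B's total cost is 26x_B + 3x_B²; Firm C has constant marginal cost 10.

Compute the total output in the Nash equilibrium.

Firm B's profit: π = x_B(60 − (x_B + x_C)) − 26x_B − 3x_B².
∂π/∂x_B = 34 − 8x_B − x_C = 0, so x_B = 4.25 − 0.125x_C.
For C: ∂π/∂x_C = 50 − 2x_C − x_B = 0 ⇒ x_C = 25 − 0.5x_B.
Solving the two reaction functions simultaneously: (1 − (−0.125)(−0.5))x_B = 4.25 − 0.125·25, so 0.9375x_B = 1.125 and x_B = 1.2.
Then x_C = 25 − 0.5·1.2 = 24.4.
Total output: 1.2 + 24.4 = 25.6.

25.6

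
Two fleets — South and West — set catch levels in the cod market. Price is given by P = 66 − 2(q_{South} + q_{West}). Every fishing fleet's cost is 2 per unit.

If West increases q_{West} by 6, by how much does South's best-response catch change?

-3

Fishing fleet South's profit: π = q_{South}(66 − 2(q_{South} + q_{West})) − 2q_{South}.
∂π/∂q_{South} = 64 − 4q_{South} − 2q_{West} = 0, so q_{South} = 16 − 0.5q_{West}.
The reaction-function slope is −0.5, so a 6-unit rise in q_{West} moves q_{South} by −0.5 × 6 = −3. South's best response falls — the actions are strategic substitutes.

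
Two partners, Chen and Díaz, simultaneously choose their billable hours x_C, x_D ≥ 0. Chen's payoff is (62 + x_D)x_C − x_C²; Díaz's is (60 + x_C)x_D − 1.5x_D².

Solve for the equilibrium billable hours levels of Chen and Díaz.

Expanding Chen's payoff: 62x_C + x_Dx_C − x_C².
∂π/∂x_C = 62 + x_D − 2x_C = 0, so x_C = 31 + 0.5x_D.
Likewise for Díaz: x_D = 20 + (1/3)x_C.
Solving the two reaction functions simultaneously: (1 − (0.5)(1/3))x_C = 31 + 0.5·20, so (5/6)x_C = 41 and x_C = 49.2.
Then x_D = 20 + (1/3)·49.2 = 36.4.

49.2, 36.4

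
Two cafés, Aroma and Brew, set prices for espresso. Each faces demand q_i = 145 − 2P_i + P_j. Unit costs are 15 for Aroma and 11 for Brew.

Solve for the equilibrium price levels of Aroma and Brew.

Aroma's profit: π = (P_{Aroma} − 15)(145 − 2P_{Aroma} + P_{Brew}).
∂π/∂P_{Aroma} = 175 − 4P_{Aroma} + P_{Brew} = 0 ⇒ P_{Aroma} = 43.75 + 0.25P_{Brew}.
Similarly P_{Brew} = 41.75 + 0.25P_{Aroma}.
Plugging P_{Brew} into Aroma's best response: P_{Aroma} = 43.75 + 0.25(41.75 + 0.25P_{Aroma}) ⇒ 0.9375P_{Aroma} = 54.1875, so P_{Aroma} = 57.8.
Then P_{Brew} = 41.75 + 0.25·57.8 = 56.2.

57.8, 56.2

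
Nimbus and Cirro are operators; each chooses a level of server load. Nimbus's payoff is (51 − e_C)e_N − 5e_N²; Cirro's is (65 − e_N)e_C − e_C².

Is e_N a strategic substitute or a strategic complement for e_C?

Expanding Nimbus's payoff: 51e_N − e_Ce_N − 5e_N².
∂π/∂e_N = 51 − e_C − 10e_N = 0, so e_N = 5.1 − 0.1e_C.
The best-response slope de_N/de_C = −0.1 < 0: the reaction function is downward-sloping, so the choices are strategic substitutes.

strategic substitutes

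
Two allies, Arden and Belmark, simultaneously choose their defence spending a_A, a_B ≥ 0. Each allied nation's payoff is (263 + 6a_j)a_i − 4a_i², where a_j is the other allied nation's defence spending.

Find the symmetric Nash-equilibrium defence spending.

131.5

Arden's payoff is (263 + 6a_B)a_A − 4a_A².
∂π/∂a_A = 263 + 6a_B − 8a_A = 0, so a_A = 32.875 + 0.75a_B.
Setting a_A = a_B in the reaction function: a_A = 32.875 + 0.75a_A, so a_A = 32.875 / 0.25 = 131.5.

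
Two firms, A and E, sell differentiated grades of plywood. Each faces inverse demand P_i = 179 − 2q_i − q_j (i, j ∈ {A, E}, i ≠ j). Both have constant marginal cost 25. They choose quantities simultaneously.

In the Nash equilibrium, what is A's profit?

Firm A's profit: π = q_A(179 − 2q_A − q_E) − 25q_A.
∂π/∂q_A = 154 − 4q_A − q_E = 0 ⇒ q_A = 38.5 − 0.25q_E.
The game is symmetric, so in equilibrium q_E = q_A: the reaction function gives 1.25q_A = 38.5, hence q_A = 30.8.
P_A = 179 − 2·30.8 − 30.8 = 86.6.
Profit = (86.6 − 25)·30.8 = 1897.28.

1897.28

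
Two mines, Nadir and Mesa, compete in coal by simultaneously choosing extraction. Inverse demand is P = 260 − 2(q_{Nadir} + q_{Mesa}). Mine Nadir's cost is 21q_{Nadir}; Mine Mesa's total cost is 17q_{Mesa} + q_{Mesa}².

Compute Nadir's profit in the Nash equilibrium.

4493.52

Mine Nadir's profit: π = q_{Nadir}(260 − 2(q_{Nadir} + q_{Mesa})) − 21q_{Nadir}.
∂π/∂q_{Nadir} = 239 − 4q_{Nadir} − 2q_{Mesa} = 0, so q_{Nadir} = 59.75 − 0.5q_{Mesa}.
For Mesa: ∂π/∂q_{Mesa} = 243 − 6q_{Mesa} − 2q_{Nadir} = 0 ⇒ q_{Mesa} = 40.5 − (1/3)q_{Nadir}.
Solving the two reaction functions simultaneously: (1 − (−0.5)(−1/3))q_{Nadir} = 59.75 − 0.5·40.5, so (5/6)q_{Nadir} = 39.5 and q_{Nadir} = 47.4.
Then q_{Mesa} = 40.5 − (1/3)·47.4 = 24.7.
Price P = 260 − 2·72.1 = 115.8.
Nadir's profit: (115.8 − 21)·47.4 = 4493.52.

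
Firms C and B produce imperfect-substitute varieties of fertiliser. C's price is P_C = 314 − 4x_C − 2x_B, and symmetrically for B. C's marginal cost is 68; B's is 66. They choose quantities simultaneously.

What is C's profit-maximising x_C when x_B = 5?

29.5

Firm C's profit: π = x_C(314 − 4x_C − 2x_B) − 68x_C.
∂π/∂x_C = 246 − 8x_C − 2x_B = 0 ⇒ x_C = 30.75 − 0.25x_B.
At x_B = 5: x_C = 30.75 − 0.25·5 = 29.5.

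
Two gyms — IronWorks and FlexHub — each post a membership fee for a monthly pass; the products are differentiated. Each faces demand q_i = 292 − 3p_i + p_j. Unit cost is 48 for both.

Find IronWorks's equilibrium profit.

IronWorks's profit: π = (p_{IronWorks} − 48)(292 − 3p_{IronWorks} + p_{FlexHub}).
∂π/∂p_{IronWorks} = 436 − 6p_{IronWorks} + p_{FlexHub} = 0 ⇒ p_{IronWorks} = 218/3 + (1/6)p_{FlexHub}.
By symmetry p_{FlexHub} = p_{IronWorks}; substituting into the reaction function, (5/6)p_{IronWorks} = 218/3 and p_{IronWorks} = 87.2.
q_{IronWorks} = 292 − 3·87.2 + 87.2 = 117.6.
Profit = (87.2 − 48)·117.6 = 4609.92.

4609.92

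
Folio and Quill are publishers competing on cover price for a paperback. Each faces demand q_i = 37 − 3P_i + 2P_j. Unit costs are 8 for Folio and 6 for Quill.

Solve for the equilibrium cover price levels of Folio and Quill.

14.875, 14.125

Folio's profit: π = (P_{Folio} − 8)(37 − 3P_{Folio} + 2P_{Quill}).
∂π/∂P_{Folio} = 61 − 6P_{Folio} + 2P_{Quill} = 0 ⇒ P_{Folio} = 61/6 + (1/3)P_{Quill}.
Similarly P_{Quill} = 55/6 + (1/3)P_{Folio}.
Solving the two reaction functions simultaneously: (1 − (1/3)(1/3))P_{Folio} = 61/6 + (1/3)·(55/6), so (8/9)P_{Folio} = 119/9 and P_{Folio} = 14.875.
Then P_{Quill} = 55/6 + (1/3)·14.875 = 14.125.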